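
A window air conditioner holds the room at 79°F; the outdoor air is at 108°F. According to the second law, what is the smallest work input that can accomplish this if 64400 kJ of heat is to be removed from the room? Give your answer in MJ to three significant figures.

In absolute terms T_C = 299.26 K and T_H = 315.37 K, so ΔT = 16.11 K.
The reversible limit is COP_R = T_C/ΔT = 18.57, so W_min = Q_C/COP = Q_C·ΔT/T_C.
W_min = 64400 × 16.11/299.26 = 3467 kJ = 3.467 MJ.

3.47 MJ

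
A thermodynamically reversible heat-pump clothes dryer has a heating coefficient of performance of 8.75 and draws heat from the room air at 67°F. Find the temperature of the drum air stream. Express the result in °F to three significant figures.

COP_HP = T_H/(T_H − T_C) rearranges to T_H = COP·T_C/(COP − 1).
With T_C = 292.59 K, T_H = 8.75 × 292.59/7.750 = 330.35 K.
Converting, 330.35 K = 134.96°F.

135 °F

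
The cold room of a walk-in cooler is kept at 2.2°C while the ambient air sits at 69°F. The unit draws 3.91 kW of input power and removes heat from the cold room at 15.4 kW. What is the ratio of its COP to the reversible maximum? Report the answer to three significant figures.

COP_actual = Q̇_C/Ẇ = 15.40/3.910 = 3.939.
In absolute terms T_C = 275.35 K and T_H = 293.71 K, so ΔT = 18.36 K.
COP_Carnot = T_C/ΔT = 275.35/18.36 = 15.00.
η_II = COP_actual/COP_Carnot = 3.939/15.00 = 0.2626.

0.263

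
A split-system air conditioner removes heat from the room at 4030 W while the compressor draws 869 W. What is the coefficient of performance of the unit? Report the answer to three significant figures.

4.64

The first law gives Q̇_H = Q̇_C + Ẇ, so the three rates are Q̇_C = 4030, Q̇_H = 4899, Ẇ = 869.0 W.
COP_R = Q̇_C/Ẇ = 4030/869.0 = 4.638.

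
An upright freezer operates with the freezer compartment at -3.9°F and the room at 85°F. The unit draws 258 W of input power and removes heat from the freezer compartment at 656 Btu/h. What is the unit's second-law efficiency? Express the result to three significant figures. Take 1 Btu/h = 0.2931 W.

Converting, Q̇_C = 656.0 Btu/h = 192.3 W, so COP_actual = Q̇_C/Ẇ = 192.3/258.0 = 0.7452.
In absolute terms T_C = 253.21 K and T_H = 302.59 K, so ΔT = 49.39 K.
COP_Carnot = T_C/ΔT = 253.21/49.39 = 5.127.
η_II = COP_actual/COP_Carnot = 0.7452/5.127 = 0.1454.

0.145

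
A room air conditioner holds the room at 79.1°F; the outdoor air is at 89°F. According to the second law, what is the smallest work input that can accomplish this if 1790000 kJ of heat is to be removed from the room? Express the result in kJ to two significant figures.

33000 kJ

In absolute terms T_C = 299.32 K and T_H = 304.82 K, so ΔT = 5.500 K.
The reversible limit is COP_R = T_C/ΔT = 54.42, so W_min = Q_C/COP = Q_C·ΔT/T_C.
W_min = 1790000 × 5.500/299.32 = 32890 kJ.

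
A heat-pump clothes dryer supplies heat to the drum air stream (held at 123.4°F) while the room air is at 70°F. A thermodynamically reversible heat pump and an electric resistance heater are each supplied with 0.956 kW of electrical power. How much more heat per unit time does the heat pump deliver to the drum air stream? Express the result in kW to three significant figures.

In absolute terms T_C = 294.26 K and T_H = 323.93 K, so ΔT = 29.67 K.
COP_Carnot = T_H/ΔT = 323.93/29.67 = 10.92.
The heat pump delivers Q̇_H = COP × Ẇ = 10.44 kW; the resistance heater delivers Ẇ = 0.9560 kW.
Extra = (COP − 1)·Ẇ = 9.482 kW.

9.48 kW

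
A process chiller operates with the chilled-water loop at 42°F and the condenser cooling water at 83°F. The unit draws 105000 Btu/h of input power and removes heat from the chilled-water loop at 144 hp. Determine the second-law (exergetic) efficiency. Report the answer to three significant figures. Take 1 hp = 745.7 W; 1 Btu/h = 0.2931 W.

Converting, Q̇_C = 144.0 hp = 366400 Btu/h, so COP_actual = Q̇_C/Ẇ = 366400/105000 = 3.489.
In absolute terms T_C = 278.71 K and T_H = 301.48 K, so ΔT = 22.78 K.
COP_Carnot = T_C/ΔT = 278.71/22.78 = 12.24.
η_II = COP_actual/COP_Carnot = 3.489/12.24 = 0.2852.

0.285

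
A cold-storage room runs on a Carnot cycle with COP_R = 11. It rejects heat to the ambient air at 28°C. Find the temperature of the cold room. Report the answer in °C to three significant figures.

2.90 °C

For a Carnot refrigerator COP_R = T_C/(T_H − T_C), so T_C = COP·T_H/(1 + COP).
With T_H = 301.15 K, T_C = 11 × 301.15/12.00 = 276.05 K.
Converting, 276.05 K = 2.90°C.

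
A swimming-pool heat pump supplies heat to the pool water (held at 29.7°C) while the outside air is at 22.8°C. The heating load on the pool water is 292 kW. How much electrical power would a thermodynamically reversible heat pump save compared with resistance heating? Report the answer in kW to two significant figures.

290 kW

In absolute terms T_C = 295.95 K and T_H = 302.85 K, so ΔT = 6.900 K.
COP_Carnot = T_H/ΔT = 302.85/6.900 = 43.89.
Resistance heating needs Ẇ_res = Q̇_H = 292.0 kW; the reversible heat pump needs only Ẇ_hp = Q̇_H/COP = 6.653 kW.
Saving = 292.0 − 6.653 = 285.3 kW.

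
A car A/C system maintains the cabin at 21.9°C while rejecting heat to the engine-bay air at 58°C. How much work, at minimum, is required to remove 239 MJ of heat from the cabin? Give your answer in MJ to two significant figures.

29 MJ

In absolute terms T_C = 295.05 K and T_H = 331.15 K, so ΔT = 36.10 K.
The reversible limit is COP_R = T_C/ΔT = 8.173, so W_min = Q_C/COP = Q_C·ΔT/T_C.
W_min = 239.0 × 36.10/295.05 = 29.24 MJ.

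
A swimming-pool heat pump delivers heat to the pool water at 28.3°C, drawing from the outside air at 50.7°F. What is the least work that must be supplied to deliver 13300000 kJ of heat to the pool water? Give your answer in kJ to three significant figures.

In absolute terms T_C = 283.54 K and T_H = 301.45 K, so ΔT = 17.91 K.
The reversible limit is COP_HP = T_H/ΔT = 16.83, so W_min = Q_H/COP = Q_H·ΔT/T_H.
W_min = 13300000 × 17.91/301.45 = 790200 kJ.

790000 kJ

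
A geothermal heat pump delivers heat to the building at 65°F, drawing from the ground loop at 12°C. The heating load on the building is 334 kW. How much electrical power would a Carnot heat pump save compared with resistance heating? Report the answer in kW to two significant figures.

In absolute terms T_C = 285.15 K and T_H = 291.48 K, so ΔT = 6.333 K.
COP_Carnot = T_H/ΔT = 291.48/6.333 = 46.02.
Resistance heating needs Ẇ_res = Q̇_H = 334.0 kW; the reversible heat pump needs only Ẇ_hp = Q̇_H/COP = 7.257 kW.
Saving = 334.0 − 7.257 = 326.7 kW.

330 kW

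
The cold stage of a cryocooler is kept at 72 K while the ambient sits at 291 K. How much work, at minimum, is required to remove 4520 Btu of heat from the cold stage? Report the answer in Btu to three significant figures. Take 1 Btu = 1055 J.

13700 Btu

The reservoir spacing is ΔT = 291 − 72 = 219.0 K.
The reversible limit is COP_R = T_C/ΔT = 0.3288, so W_min = Q_C/COP = Q_C·ΔT/T_C.
W_min = 4520 × 219.0/72.00 = 13750 Btu.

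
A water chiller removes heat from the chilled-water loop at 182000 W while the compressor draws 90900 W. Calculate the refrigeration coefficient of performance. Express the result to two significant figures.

2.0

The first law gives Q̇_H = Q̇_C + Ẇ, so the three rates are Q̇_C = 182000, Q̇_H = 272900, Ẇ = 90900 W.
COP_R = Q̇_C/Ẇ = 182000/90900 = 2.002.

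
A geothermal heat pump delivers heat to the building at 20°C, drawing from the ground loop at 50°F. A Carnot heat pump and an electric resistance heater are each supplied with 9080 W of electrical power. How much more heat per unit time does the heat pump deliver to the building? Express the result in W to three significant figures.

257000 W

In absolute terms T_C = 283.15 K and T_H = 293.15 K, so ΔT = 10.00 K.
COP_Carnot = T_H/ΔT = 293.15/10.00 = 29.32.
The heat pump delivers Q̇_H = COP × Ẇ = 266200 W; the resistance heater delivers Ẇ = 9080 W.
Extra = (COP − 1)·Ẇ = 257100 W.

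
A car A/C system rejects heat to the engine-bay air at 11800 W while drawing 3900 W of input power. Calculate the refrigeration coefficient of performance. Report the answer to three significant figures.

2.03

The first law gives Q̇_H = Q̇_C + Ẇ, so the three rates are Q̇_C = 7900, Q̇_H = 11800, Ẇ = 3900 W.
COP_R = Q̇_C/Ẇ = 7900/3900 = 2.026.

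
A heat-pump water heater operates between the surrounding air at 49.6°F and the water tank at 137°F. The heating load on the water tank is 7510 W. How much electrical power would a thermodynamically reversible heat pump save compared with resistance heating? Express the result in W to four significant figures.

In absolute terms T_C = 282.93 K and T_H = 331.48 K, so ΔT = 48.56 K.
COP_Carnot = T_H/ΔT = 331.48/48.56 = 6.827.
Resistance heating needs Ẇ_res = Q̇_H = 7510 W; the reversible heat pump needs only Ẇ_hp = Q̇_H/COP = 1100 W.
Saving = 7510 − 1100 = 6410 W.

6410 W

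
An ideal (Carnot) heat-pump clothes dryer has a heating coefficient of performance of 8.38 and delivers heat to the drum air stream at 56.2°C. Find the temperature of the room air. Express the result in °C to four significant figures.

16.90 °C

COP_HP = T_H/(T_H − T_C) gives T_H − T_C = T_H/COP.
With T_H = 329.35 K, T_C = 329.35 × (1 − 1/8.38) = 290.05 K.
Converting, 290.05 K = 16.90°C.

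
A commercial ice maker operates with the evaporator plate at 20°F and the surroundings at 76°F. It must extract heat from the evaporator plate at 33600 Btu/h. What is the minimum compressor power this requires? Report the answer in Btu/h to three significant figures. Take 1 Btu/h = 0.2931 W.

In absolute terms T_C = 266.48 K and T_H = 297.59 K, so ΔT = 31.11 K.
COP_Carnot = T_C/ΔT = 266.48/31.11 = 8.566.
Ẇ_min = Q̇/COP_Carnot = 33600/8.566 = 3923 Btu/h.

3920 Btu/h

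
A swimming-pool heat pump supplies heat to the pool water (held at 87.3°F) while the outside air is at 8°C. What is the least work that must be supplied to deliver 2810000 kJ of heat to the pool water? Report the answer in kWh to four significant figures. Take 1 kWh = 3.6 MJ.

58.37 kWh

In absolute terms T_C = 281.15 K and T_H = 303.87 K, so ΔT = 22.72 K.
The reversible limit is COP_HP = T_H/ΔT = 13.37, so W_min = Q_H/COP = Q_H·ΔT/T_H.
W_min = 2810000 × 22.72/303.87 = 210100 kJ = 58.37 kWh.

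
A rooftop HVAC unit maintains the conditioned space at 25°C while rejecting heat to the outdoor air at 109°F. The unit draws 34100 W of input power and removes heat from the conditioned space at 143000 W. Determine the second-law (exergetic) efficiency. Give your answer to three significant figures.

COP_actual = Q̇_C/Ẇ = 143000/34100 = 4.194.
In absolute terms T_C = 298.15 K and T_H = 315.93 K, so ΔT = 17.78 K.
COP_Carnot = T_C/ΔT = 298.15/17.78 = 16.77.
η_II = COP_actual/COP_Carnot = 4.194/16.77 = 0.2500.

0.250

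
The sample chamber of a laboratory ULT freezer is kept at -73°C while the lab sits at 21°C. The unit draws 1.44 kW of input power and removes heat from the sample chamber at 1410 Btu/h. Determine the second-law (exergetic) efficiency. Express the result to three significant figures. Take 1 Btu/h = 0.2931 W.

Converting, Q̇_C = 1410 Btu/h = 0.4133 kW, so COP_actual = Q̇_C/Ẇ = 0.4133/1.440 = 0.2870.
In absolute terms T_C = 200.15 K and T_H = 294.15 K, so ΔT = 94.00 K.
COP_Carnot = T_C/ΔT = 200.15/94.00 = 2.129.
η_II = COP_actual/COP_Carnot = 0.2870/2.129 = 0.1348.

0.135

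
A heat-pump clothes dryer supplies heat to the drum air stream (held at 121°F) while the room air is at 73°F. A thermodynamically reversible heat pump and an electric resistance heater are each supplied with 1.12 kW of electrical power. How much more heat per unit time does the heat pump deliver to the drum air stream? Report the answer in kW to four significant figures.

12.43 kW

In absolute terms T_C = 295.93 K and T_H = 322.59 K, so ΔT = 26.67 K.
COP_Carnot = T_H/ΔT = 322.59/26.67 = 12.10.
The heat pump delivers Q̇_H = COP × Ẇ = 13.55 kW; the resistance heater delivers Ẇ = 1.120 kW.
Extra = (COP − 1)·Ẇ = 12.43 kW.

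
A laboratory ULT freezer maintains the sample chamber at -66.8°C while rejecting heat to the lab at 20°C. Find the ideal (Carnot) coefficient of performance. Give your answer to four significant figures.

In absolute terms T_C = 206.35 K and T_H = 293.15 K, so ΔT = 86.80 K.
For a reversible cycle, COP_Carnot = T_C/ΔT = 206.35/86.80 = 2.377.

2.377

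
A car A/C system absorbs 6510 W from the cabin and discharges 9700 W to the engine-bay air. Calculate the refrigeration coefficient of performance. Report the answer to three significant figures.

2.04

The first law gives Q̇_H = Q̇_C + Ẇ, so the three rates are Q̇_C = 6510, Q̇_H = 9700, Ẇ = 3190 W.
COP_R = Q̇_C/Ẇ = 6510/3190 = 2.041.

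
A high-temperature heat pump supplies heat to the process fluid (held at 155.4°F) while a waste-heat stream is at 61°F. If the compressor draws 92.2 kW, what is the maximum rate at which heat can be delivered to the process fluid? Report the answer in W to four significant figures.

600700 W

In absolute terms T_C = 289.26 K and T_H = 341.71 K, so ΔT = 52.44 K.
COP_Carnot = T_H/ΔT = 341.71/52.44 = 6.516.
Q̇_max = COP_Carnot × Ẇ = 6.516 × 92.20 kW = 600.7 kW = 600700 W.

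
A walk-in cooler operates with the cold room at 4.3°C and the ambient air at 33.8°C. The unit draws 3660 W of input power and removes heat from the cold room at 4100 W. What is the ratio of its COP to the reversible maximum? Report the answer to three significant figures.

0.119

COP_actual = Q̇_C/Ẇ = 4100/3660 = 1.120.
In absolute terms T_C = 277.45 K and T_H = 306.95 K, so ΔT = 29.50 K.
COP_Carnot = T_C/ΔT = 277.45/29.50 = 9.405.
η_II = COP_actual/COP_Carnot = 1.120/9.405 = 0.1191.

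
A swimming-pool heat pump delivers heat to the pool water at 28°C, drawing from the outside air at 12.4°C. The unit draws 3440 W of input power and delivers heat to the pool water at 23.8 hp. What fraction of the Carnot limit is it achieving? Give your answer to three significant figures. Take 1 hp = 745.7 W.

Converting, Q̇_H = 23.80 hp = 17750 W, so COP_actual = Q̇_H/Ẇ = 17750/3440 = 5.159.
In absolute terms T_C = 285.55 K and T_H = 301.15 K, so ΔT = 15.60 K.
COP_Carnot = T_H/ΔT = 301.15/15.60 = 19.30.
η_II = COP_actual/COP_Carnot = 5.159/19.30 = 0.2673.

0.267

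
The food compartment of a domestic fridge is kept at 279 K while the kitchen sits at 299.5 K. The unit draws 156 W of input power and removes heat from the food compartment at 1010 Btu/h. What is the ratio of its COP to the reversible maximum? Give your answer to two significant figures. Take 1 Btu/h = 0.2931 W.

0.14

Converting, Q̇_C = 1010 Btu/h = 296.0 W, so COP_actual = Q̇_C/Ẇ = 296.0/156.0 = 1.898.
The reservoir spacing is ΔT = 299.5 − 279 = 20.50 K.
COP_Carnot = T_C/ΔT = 279.00/20.50 = 13.61.
η_II = COP_actual/COP_Carnot = 1.898/13.61 = 0.1394.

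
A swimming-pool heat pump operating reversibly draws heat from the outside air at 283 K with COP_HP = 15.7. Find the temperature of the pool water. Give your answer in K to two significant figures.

300 K

COP_HP = T_H/(T_H − T_C) rearranges to T_H = COP·T_C/(COP − 1).
With T_C = 283.00 K, T_H = 15.7 × 283.00/14.70 = 302.25 K.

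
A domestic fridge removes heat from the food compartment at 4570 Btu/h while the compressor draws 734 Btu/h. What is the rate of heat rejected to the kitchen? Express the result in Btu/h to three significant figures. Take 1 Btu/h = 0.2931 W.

5300 Btu/h

For a cyclic device the first law requires Q̇_H = Q̇_C + Ẇ.
Q̇_H = Q̇_C + Ẇ = 5304 Btu/h.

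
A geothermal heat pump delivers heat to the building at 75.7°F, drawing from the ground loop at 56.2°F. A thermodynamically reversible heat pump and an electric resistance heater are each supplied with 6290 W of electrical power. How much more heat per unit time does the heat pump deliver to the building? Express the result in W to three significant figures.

166000 W

In absolute terms T_C = 286.59 K and T_H = 297.43 K, so ΔT = 10.83 K.
COP_Carnot = T_H/ΔT = 297.43/10.83 = 27.45.
The heat pump delivers Q̇_H = COP × Ẇ = 172700 W; the resistance heater delivers Ẇ = 6290 W.
Extra = (COP − 1)·Ẇ = 166400 W.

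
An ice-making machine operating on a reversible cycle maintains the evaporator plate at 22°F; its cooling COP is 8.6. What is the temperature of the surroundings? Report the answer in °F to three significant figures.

COP_R = T_C/(T_H − T_C) gives T_H − T_C = T_C/COP.
With T_C = 267.59 K, T_H = 267.59 × (1 + 1/8.6) = 298.71 K.
Converting, 298.71 K = 78.01°F.

78.0 °F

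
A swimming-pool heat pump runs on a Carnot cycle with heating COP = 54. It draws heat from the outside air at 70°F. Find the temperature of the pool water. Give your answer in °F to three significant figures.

COP_HP = T_H/(T_H − T_C) rearranges to T_H = COP·T_C/(COP − 1).
With T_C = 294.26 K, T_H = 54 × 294.26/53.00 = 299.81 K.
Converting, 299.81 K = 79.99°F.

80.0 °F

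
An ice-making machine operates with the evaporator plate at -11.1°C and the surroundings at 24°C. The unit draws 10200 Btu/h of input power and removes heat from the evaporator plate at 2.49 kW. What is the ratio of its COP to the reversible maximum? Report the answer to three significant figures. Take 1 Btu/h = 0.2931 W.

Converting, Q̇_C = 2.490 kW = 8495 Btu/h, so COP_actual = Q̇_C/Ẇ = 8495/10200 = 0.8329.
In absolute terms T_C = 262.05 K and T_H = 297.15 K, so ΔT = 35.10 K.
COP_Carnot = T_C/ΔT = 262.05/35.10 = 7.466.
η_II = COP_actual/COP_Carnot = 0.8329/7.466 = 0.1116.

0.112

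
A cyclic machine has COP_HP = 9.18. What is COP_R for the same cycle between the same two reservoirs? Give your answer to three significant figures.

8.18

Since Q_H = Q_C + W for any cycle, COP_R = Q_C/W = Q_H/W − 1.
COP_R = 9.18 − 1 = 8.18.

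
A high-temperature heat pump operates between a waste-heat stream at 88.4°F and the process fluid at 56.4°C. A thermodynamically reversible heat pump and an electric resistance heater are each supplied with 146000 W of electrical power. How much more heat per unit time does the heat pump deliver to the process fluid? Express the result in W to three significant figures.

1770000 W

In absolute terms T_C = 304.48 K and T_H = 329.55 K, so ΔT = 25.07 K.
COP_Carnot = T_H/ΔT = 329.55/25.07 = 13.15.
The heat pump delivers Q̇_H = COP × Ẇ = 1919000 W; the resistance heater delivers Ẇ = 146000 W.
Extra = (COP − 1)·Ẇ = 1773000 W.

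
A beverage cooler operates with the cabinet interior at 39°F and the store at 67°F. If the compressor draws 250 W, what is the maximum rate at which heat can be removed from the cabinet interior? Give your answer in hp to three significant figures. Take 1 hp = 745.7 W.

5.97 hp

In absolute terms T_C = 277.04 K and T_H = 292.59 K, so ΔT = 15.56 K.
COP_Carnot = T_C/ΔT = 277.04/15.56 = 17.81.
Q̇_max = COP_Carnot × Ẇ = 17.81 × 250.0 W = 4452 W = 5.971 hp.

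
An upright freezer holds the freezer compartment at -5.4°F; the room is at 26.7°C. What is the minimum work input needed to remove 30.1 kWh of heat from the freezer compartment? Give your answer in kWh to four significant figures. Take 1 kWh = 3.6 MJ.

5.663 kWh

In absolute terms T_C = 252.37 K and T_H = 299.85 K, so ΔT = 47.48 K.
The reversible limit is COP_R = T_C/ΔT = 5.316, so W_min = Q_C/COP = Q_C·ΔT/T_C.
W_min = 30.10 × 47.48/252.37 = 5.663 kWh.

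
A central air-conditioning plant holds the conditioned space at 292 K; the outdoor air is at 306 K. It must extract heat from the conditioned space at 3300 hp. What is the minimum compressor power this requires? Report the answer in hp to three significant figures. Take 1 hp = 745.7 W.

The reservoir spacing is ΔT = 306 − 292 = 14.00 K.
COP_Carnot = T_C/ΔT = 292.00/14.00 = 20.86.
Ẇ_min = Q̇/COP_Carnot = 3300/20.86 = 158.2 hp.

158 hp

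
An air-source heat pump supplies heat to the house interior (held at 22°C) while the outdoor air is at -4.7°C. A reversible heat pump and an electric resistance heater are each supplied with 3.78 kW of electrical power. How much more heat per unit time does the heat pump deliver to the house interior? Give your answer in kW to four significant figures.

In absolute terms T_C = 268.45 K and T_H = 295.15 K, so ΔT = 26.70 K.
COP_Carnot = T_H/ΔT = 295.15/26.70 = 11.05.
The heat pump delivers Q̇_H = COP × Ẇ = 41.79 kW; the resistance heater delivers Ẇ = 3.780 kW.
Extra = (COP − 1)·Ẇ = 38.01 kW.

38.01 kW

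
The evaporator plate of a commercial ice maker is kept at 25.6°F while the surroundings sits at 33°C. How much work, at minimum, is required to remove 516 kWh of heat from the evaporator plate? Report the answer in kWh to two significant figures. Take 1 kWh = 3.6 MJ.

In absolute terms T_C = 269.59 K and T_H = 306.15 K, so ΔT = 36.56 K.
The reversible limit is COP_R = T_C/ΔT = 7.375, so W_min = Q_C/COP = Q_C·ΔT/T_C.
W_min = 516.0 × 36.56/269.59 = 69.97 kWh.

70 kWh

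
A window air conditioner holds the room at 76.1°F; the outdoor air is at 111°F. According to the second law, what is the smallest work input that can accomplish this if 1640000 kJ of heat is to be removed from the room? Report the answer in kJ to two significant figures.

In absolute terms T_C = 297.65 K and T_H = 317.04 K, so ΔT = 19.39 K.
The reversible limit is COP_R = T_C/ΔT = 15.35, so W_min = Q_C/COP = Q_C·ΔT/T_C.
W_min = 1640000 × 19.39/297.65 = 106800 kJ.

110000 kJ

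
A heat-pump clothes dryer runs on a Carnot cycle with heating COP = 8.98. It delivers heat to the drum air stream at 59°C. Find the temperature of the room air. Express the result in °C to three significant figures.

22.0 °C

COP_HP = T_H/(T_H − T_C) gives T_H − T_C = T_H/COP.
With T_H = 332.15 K, T_C = 332.15 × (1 − 1/8.98) = 295.16 K.
Converting, 295.16 K = 22.01°C.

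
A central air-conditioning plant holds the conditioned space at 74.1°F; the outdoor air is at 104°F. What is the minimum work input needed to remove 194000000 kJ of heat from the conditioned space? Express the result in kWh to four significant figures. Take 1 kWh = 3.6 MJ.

3019 kWh

In absolute terms T_C = 296.54 K and T_H = 313.15 K, so ΔT = 16.61 K.
The reversible limit is COP_R = T_C/ΔT = 17.85, so W_min = Q_C/COP = Q_C·ΔT/T_C.
W_min = 194000000 × 16.61/296.54 = 10870000 kJ = 3019 kWh.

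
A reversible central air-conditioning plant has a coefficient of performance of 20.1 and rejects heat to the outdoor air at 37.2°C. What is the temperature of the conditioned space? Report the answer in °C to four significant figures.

22.49 °C

For a Carnot refrigerator COP_R = T_C/(T_H − T_C), so T_C = COP·T_H/(1 + COP).
With T_H = 310.35 K, T_C = 20.1 × 310.35/21.10 = 295.64 K.
Converting, 295.64 K = 22.49°C.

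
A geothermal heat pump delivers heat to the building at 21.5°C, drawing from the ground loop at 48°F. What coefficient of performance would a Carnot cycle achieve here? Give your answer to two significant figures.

23

In absolute terms T_C = 282.04 K and T_H = 294.65 K, so ΔT = 12.61 K.
For a reversible cycle, COP_Carnot = T_H/ΔT = 294.65/12.61 = 23.36.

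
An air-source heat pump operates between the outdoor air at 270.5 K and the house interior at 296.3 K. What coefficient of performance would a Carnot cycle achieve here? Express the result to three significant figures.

The reservoir spacing is ΔT = 296.3 − 270.5 = 25.80 K.
For a reversible cycle, COP_Carnot = T_H/ΔT = 296.30/25.80 = 11.48.

11.5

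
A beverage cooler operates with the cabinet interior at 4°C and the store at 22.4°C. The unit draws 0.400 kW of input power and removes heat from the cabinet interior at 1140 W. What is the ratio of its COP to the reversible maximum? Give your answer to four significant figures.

0.1892

Converting, Q̇_C = 1140 W = 1.140 kW, so COP_actual = Q̇_C/Ẇ = 1.140/0.4000 = 2.850.
In absolute terms T_C = 277.15 K and T_H = 295.55 K, so ΔT = 18.40 K.
COP_Carnot = T_C/ΔT = 277.15/18.40 = 15.06.
η_II = COP_actual/COP_Carnot = 2.850/15.06 = 0.1892.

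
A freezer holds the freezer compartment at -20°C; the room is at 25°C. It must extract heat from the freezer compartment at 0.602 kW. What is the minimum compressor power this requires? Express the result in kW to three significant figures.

In absolute terms T_C = 253.15 K and T_H = 298.15 K, so ΔT = 45.00 K.
COP_Carnot = T_C/ΔT = 253.15/45.00 = 5.626.
Ẇ_min = Q̇/COP_Carnot = 0.6020/5.626 = 0.1070 kW.

0.107 kW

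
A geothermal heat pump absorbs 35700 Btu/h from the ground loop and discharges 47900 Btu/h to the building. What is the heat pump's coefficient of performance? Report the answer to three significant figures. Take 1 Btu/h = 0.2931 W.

3.93

The first law gives Q̇_H = Q̇_C + Ẇ, so the three rates are Q̇_C = 35700, Q̇_H = 47900, Ẇ = 12200 Btu/h.
COP_HP = Q̇_H/Ẇ = 47900/12200 = 3.926.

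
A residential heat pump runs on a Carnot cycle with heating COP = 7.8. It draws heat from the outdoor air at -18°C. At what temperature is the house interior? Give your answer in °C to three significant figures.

COP_HP = T_H/(T_H − T_C) rearranges to T_H = COP·T_C/(COP − 1).
With T_C = 255.15 K, T_H = 7.8 × 255.15/6.800 = 292.67 K.
Converting, 292.67 K = 19.52°C.

19.5 °C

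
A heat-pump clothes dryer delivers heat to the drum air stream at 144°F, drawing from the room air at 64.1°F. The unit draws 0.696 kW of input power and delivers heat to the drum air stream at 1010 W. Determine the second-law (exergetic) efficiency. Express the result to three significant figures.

Converting, Q̇_H = 1010 W = 1.010 kW, so COP_actual = Q̇_H/Ẇ = 1.010/0.6960 = 1.451.
In absolute terms T_C = 290.98 K and T_H = 335.37 K, so ΔT = 44.39 K.
COP_Carnot = T_H/ΔT = 335.37/44.39 = 7.555.
η_II = COP_actual/COP_Carnot = 1.451/7.555 = 0.1921.

0.192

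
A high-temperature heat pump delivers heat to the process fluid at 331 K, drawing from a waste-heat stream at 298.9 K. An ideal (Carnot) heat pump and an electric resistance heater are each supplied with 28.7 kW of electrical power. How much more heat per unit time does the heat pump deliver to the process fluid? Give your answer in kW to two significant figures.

270 kW

The reservoir spacing is ΔT = 331 − 298.9 = 32.10 K.
COP_Carnot = T_H/ΔT = 331.00/32.10 = 10.31.
The heat pump delivers Q̇_H = COP × Ẇ = 295.9 kW; the resistance heater delivers Ẇ = 28.70 kW.
Extra = (COP − 1)·Ẇ = 267.2 kW.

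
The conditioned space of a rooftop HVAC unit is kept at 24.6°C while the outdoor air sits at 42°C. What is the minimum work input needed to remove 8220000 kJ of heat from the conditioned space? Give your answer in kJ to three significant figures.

480000 kJ

In absolute terms T_C = 297.75 K and T_H = 315.15 K, so ΔT = 17.40 K.
The reversible limit is COP_R = T_C/ΔT = 17.11, so W_min = Q_C/COP = Q_C·ΔT/T_C.
W_min = 8220000 × 17.40/297.75 = 480400 kJ.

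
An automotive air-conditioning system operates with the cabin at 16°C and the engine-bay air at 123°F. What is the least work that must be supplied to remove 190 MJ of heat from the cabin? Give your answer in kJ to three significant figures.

In absolute terms T_C = 289.15 K and T_H = 323.71 K, so ΔT = 34.56 K.
The reversible limit is COP_R = T_C/ΔT = 8.368, so W_min = Q_C/COP = Q_C·ΔT/T_C.
W_min = 190.0 × 34.56/289.15 = 22.71 MJ = 22710 kJ.

22700 kJ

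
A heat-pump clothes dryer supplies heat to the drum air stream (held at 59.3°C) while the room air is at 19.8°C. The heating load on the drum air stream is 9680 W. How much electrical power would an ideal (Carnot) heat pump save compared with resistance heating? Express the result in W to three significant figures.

In absolute terms T_C = 292.95 K and T_H = 332.45 K, so ΔT = 39.50 K.
COP_Carnot = T_H/ΔT = 332.45/39.50 = 8.416.
Resistance heating needs Ẇ_res = Q̇_H = 9680 W; the reversible heat pump needs only Ẇ_hp = Q̇_H/COP = 1150 W.
Saving = 9680 − 1150 = 8530 W.

8530 W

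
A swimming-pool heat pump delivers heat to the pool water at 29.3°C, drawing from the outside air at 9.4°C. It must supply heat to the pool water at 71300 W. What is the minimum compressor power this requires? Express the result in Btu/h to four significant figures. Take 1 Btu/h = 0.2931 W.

16010 Btu/h

In absolute terms T_C = 282.55 K and T_H = 302.45 K, so ΔT = 19.90 K.
COP_Carnot = T_H/ΔT = 302.45/19.90 = 15.20.
Ẇ_min = Q̇/COP_Carnot = 71300/15.20 = 4691 W = 16010 Btu/h.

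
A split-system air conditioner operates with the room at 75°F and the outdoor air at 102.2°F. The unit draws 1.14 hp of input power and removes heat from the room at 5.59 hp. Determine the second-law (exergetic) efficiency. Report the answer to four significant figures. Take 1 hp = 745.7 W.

0.2495

COP_actual = Q̇_C/Ẇ = 5.590/1.140 = 4.904.
In absolute terms T_C = 297.04 K and T_H = 312.15 K, so ΔT = 15.11 K.
COP_Carnot = T_C/ΔT = 297.04/15.11 = 19.66.
η_II = COP_actual/COP_Carnot = 4.904/19.66 = 0.2495.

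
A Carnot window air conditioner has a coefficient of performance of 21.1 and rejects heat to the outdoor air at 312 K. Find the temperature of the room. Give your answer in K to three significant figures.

298 K

For a Carnot refrigerator COP_R = T_C/(T_H − T_C), so T_C = COP·T_H/(1 + COP).
With T_H = 312.00 K, T_C = 21.1 × 312.00/22.10 = 297.88 K.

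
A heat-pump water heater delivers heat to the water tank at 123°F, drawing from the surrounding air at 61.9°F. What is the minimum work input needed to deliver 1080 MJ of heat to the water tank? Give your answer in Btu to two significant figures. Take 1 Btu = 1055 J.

In absolute terms T_C = 289.76 K and T_H = 323.71 K, so ΔT = 33.94 K.
The reversible limit is COP_HP = T_H/ΔT = 9.536, so W_min = Q_H/COP = Q_H·ΔT/T_H.
W_min = 1080 × 33.94/323.71 = 113.3 MJ = 107300 Btu.

110000 Btu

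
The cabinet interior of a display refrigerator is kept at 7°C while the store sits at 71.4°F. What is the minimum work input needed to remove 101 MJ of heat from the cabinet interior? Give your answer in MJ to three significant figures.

5.37 MJ

In absolute terms T_C = 280.15 K and T_H = 295.04 K, so ΔT = 14.89 K.
The reversible limit is COP_R = T_C/ΔT = 18.82, so W_min = Q_C/COP = Q_C·ΔT/T_C.
W_min = 101.0 × 14.89/280.15 = 5.368 MJ.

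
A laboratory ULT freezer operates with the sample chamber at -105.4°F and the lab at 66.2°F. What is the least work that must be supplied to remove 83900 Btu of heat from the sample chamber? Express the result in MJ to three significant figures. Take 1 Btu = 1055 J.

In absolute terms T_C = 196.82 K and T_H = 292.15 K, so ΔT = 95.33 K.
The reversible limit is COP_R = T_C/ΔT = 2.065, so W_min = Q_C/COP = Q_C·ΔT/T_C.
W_min = 83900 × 95.33/196.82 = 40640 Btu = 42.87 MJ.

42.9 MJ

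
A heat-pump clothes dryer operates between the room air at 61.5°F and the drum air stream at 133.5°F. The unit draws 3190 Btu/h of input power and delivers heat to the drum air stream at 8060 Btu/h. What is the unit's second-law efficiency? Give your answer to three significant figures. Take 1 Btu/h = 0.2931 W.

COP_actual = Q̇_H/Ẇ = 8060/3190 = 2.527.
In absolute terms T_C = 289.54 K and T_H = 329.54 K, so ΔT = 40.00 K.
COP_Carnot = T_H/ΔT = 329.54/40.00 = 8.238.
η_II = COP_actual/COP_Carnot = 2.527/8.238 = 0.3067.

0.307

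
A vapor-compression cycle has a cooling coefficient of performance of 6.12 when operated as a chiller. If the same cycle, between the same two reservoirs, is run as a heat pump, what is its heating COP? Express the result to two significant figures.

The first law on one cycle gives Q_H = Q_C + W, so Q_H/W = Q_C/W + 1.
COP_HP = COP_R + 1 = 6.12 + 1 = 7.12.

7.1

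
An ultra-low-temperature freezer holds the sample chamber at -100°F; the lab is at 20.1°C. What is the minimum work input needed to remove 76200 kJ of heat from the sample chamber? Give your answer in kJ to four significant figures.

35630 kJ

In absolute terms T_C = 199.82 K and T_H = 293.25 K, so ΔT = 93.43 K.
The reversible limit is COP_R = T_C/ΔT = 2.139, so W_min = Q_C/COP = Q_C·ΔT/T_C.
W_min = 76200 × 93.43/199.82 = 35630 kJ.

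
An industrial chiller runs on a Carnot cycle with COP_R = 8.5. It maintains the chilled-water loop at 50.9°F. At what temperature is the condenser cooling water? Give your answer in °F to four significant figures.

111.0 °F

COP_R = T_C/(T_H − T_C) gives T_H − T_C = T_C/COP.
With T_C = 283.65 K, T_H = 283.65 × (1 + 1/8.5) = 317.02 K.
Converting, 317.02 K = 110.97°F.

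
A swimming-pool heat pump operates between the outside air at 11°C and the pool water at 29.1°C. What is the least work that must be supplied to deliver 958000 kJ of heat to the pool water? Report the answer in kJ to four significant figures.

In absolute terms T_C = 284.15 K and T_H = 302.25 K, so ΔT = 18.10 K.
The reversible limit is COP_HP = T_H/ΔT = 16.70, so W_min = Q_H/COP = Q_H·ΔT/T_H.
W_min = 958000 × 18.10/302.25 = 57370 kJ.

57370 kJ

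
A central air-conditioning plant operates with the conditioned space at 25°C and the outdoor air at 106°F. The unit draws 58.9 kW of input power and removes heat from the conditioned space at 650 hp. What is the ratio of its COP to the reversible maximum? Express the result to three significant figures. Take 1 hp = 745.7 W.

0.445

Converting, Q̇_C = 650.0 hp = 484.7 kW, so COP_actual = Q̇_C/Ẇ = 484.7/58.90 = 8.229.
In absolute terms T_C = 298.15 K and T_H = 314.26 K, so ΔT = 16.11 K.
COP_Carnot = T_C/ΔT = 298.15/16.11 = 18.51.
η_II = COP_actual/COP_Carnot = 8.229/18.51 = 0.4447.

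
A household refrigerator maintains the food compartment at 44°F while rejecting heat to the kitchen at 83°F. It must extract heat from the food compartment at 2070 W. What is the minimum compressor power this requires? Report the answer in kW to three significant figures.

In absolute terms T_C = 279.82 K and T_H = 301.48 K, so ΔT = 21.67 K.
COP_Carnot = T_C/ΔT = 279.82/21.67 = 12.91.
Ẇ_min = Q̇/COP_Carnot = 2070/12.91 = 160.3 W = 0.1603 kW.

0.160 kW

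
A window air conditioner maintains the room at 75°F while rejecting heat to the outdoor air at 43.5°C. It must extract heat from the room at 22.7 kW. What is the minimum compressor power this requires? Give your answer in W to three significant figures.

In absolute terms T_C = 297.04 K and T_H = 316.65 K, so ΔT = 19.61 K.
COP_Carnot = T_C/ΔT = 297.04/19.61 = 15.15.
Ẇ_min = Q̇/COP_Carnot = 22.70/15.15 = 1.499 kW = 1499 W.

1500 W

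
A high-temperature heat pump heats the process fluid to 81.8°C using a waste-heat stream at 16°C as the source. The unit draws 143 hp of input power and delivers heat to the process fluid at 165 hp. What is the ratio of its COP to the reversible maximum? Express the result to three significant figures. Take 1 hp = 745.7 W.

COP_actual = Q̇_H/Ẇ = 165.0/143.0 = 1.154.
In absolute terms T_C = 289.15 K and T_H = 354.95 K, so ΔT = 65.80 K.
COP_Carnot = T_H/ΔT = 354.95/65.80 = 5.394.
η_II = COP_actual/COP_Carnot = 1.154/5.394 = 0.2139.

0.214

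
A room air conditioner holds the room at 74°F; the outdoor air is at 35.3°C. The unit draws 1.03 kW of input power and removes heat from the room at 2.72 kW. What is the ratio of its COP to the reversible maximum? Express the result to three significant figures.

0.107

COP_actual = Q̇_C/Ẇ = 2.720/1.030 = 2.641.
In absolute terms T_C = 296.48 K and T_H = 308.45 K, so ΔT = 11.97 K.
COP_Carnot = T_C/ΔT = 296.48/11.97 = 24.78.
η_II = COP_actual/COP_Carnot = 2.641/24.78 = 0.1066.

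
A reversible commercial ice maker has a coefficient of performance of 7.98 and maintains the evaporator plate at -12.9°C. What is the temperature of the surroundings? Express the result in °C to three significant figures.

COP_R = T_C/(T_H − T_C) gives T_H − T_C = T_C/COP.
With T_C = 260.25 K, T_H = 260.25 × (1 + 1/7.98) = 292.86 K.
Converting, 292.86 K = 19.71°C.

19.7 °C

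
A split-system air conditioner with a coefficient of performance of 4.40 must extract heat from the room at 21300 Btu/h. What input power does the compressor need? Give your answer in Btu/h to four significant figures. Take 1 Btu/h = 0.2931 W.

4841 Btu/h

Ẇ = Q̇_C/COP = 21300/4.40 = 4841 Btu/h.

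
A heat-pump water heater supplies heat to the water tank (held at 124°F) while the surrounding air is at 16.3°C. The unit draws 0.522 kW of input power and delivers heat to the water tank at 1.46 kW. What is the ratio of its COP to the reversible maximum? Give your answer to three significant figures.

COP_actual = Q̇_H/Ẇ = 1.460/0.5220 = 2.797.
In absolute terms T_C = 289.45 K and T_H = 324.26 K, so ΔT = 34.81 K.
COP_Carnot = T_H/ΔT = 324.26/34.81 = 9.315.
η_II = COP_actual/COP_Carnot = 2.797/9.315 = 0.3003.

0.300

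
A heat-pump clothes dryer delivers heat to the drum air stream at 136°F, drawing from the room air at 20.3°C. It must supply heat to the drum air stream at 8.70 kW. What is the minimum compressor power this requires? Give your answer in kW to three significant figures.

In absolute terms T_C = 293.45 K and T_H = 330.93 K, so ΔT = 37.48 K.
COP_Carnot = T_H/ΔT = 330.93/37.48 = 8.830.
Ẇ_min = Q̇/COP_Carnot = 8.700/8.830 = 0.9853 kW.

0.985 kW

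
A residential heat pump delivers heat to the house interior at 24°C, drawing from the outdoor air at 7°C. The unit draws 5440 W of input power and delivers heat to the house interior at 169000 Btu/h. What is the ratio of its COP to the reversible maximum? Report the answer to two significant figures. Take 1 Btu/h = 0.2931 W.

0.52

Converting, Q̇_H = 169000 Btu/h = 49530 W, so COP_actual = Q̇_H/Ẇ = 49530/5440 = 9.105.
In absolute terms T_C = 280.15 K and T_H = 297.15 K, so ΔT = 17.00 K.
COP_Carnot = T_H/ΔT = 297.15/17.00 = 17.48.
η_II = COP_actual/COP_Carnot = 9.105/17.48 = 0.5209.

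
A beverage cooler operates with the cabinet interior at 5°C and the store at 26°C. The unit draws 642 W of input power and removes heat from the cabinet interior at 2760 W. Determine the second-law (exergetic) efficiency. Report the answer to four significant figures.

0.3246

COP_actual = Q̇_C/Ẇ = 2760/642.0 = 4.299.
In absolute terms T_C = 278.15 K and T_H = 299.15 K, so ΔT = 21.00 K.
COP_Carnot = T_C/ΔT = 278.15/21.00 = 13.25.
η_II = COP_actual/COP_Carnot = 4.299/13.25 = 0.3246.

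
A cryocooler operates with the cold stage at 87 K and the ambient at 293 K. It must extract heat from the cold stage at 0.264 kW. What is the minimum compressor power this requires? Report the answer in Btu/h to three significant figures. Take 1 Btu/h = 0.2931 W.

2130 Btu/h

The reservoir spacing is ΔT = 293 − 87 = 206.0 K.
COP_Carnot = T_C/ΔT = 87.00/206.0 = 0.4223.
Ẇ_min = Q̇/COP_Carnot = 0.2640/0.4223 = 0.6251 kW = 2133 Btu/h.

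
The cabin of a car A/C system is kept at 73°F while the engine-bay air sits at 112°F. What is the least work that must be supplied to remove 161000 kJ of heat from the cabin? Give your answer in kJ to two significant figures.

12000 kJ

In absolute terms T_C = 295.93 K and T_H = 317.59 K, so ΔT = 21.67 K.
The reversible limit is COP_R = T_C/ΔT = 13.66, so W_min = Q_C/COP = Q_C·ΔT/T_C.
W_min = 161000 × 21.67/295.93 = 11790 kJ.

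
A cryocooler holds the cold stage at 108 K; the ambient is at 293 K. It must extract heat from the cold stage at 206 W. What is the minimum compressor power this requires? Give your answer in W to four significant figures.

352.9 W

The reservoir spacing is ΔT = 293 − 108 = 185.0 K.
COP_Carnot = T_C/ΔT = 108.00/185.0 = 0.5838.
Ẇ_min = Q̇/COP_Carnot = 206.0/0.5838 = 352.9 W.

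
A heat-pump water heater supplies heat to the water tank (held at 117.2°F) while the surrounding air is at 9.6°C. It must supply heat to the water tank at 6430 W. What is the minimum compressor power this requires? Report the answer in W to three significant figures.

In absolute terms T_C = 282.75 K and T_H = 320.48 K, so ΔT = 37.73 K.
COP_Carnot = T_H/ΔT = 320.48/37.73 = 8.493.
Ẇ_min = Q̇/COP_Carnot = 6430/8.493 = 757.1 W.

757 W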